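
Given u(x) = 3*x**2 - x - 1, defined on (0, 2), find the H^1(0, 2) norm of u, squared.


||u||_{H^1}^2 = 1504/15

The H^1 norm (squared) on an interval (0, L) is
  ||u||_{H^1}^2 = ∫_0^L u(x)^2 dx + ∫_0^L u'(x)^2 dx.
Compute u'(x) = 6*x - 1.
Then u(x)^2 = 9*x**4 - 6*x**3 - 5*x**2 + 2*x + 1 and u'(x)^2 = 36*x**2 - 12*x + 1.
Integrate each monomial from 0 to 2 using ∫_0^2 c·x^n dx = c·2^(n+1)/(n+1):
  ∫_0^2 u(x)^2 dx = ∫_0^2 (9*x^4 - 6*x^3 - 5*x^2 + 2*x + 1) dx. Term by term:
    ∫_0^2 9*x^4 dx = 288/5;  ∫_0^2 -6*x^3 dx = -24;  ∫_0^2 -5*x^2 dx = -40/3;
    ∫_0^2 2*x dx = 4;  ∫_0^2 1 dx = 2.
  Sum: 288/5 − 24 − 40/3 + 4 + 2 = 394/15.
  ∫_0^2 u'(x)^2 dx = ∫_0^2 (36*x^2 - 12*x + 1) dx. Term by term:
    ∫_0^2 36*x^2 dx = 96;  ∫_0^2 -12*x dx = -24;  ∫_0^2 1 dx = 2.
  Sum: 96 − 24 + 2 = 74.
Adding: ||u||_{H^1}^2 = 394/15 + 74 = 1504/15.


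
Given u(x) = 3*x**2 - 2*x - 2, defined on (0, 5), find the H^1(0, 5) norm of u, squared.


||u||_{H^1}^2 = 14270/3

The H^1 norm (squared) on an interval (0, L) is
  ||u||_{H^1}^2 = ∫_0^L u(x)^2 dx + ∫_0^L u'(x)^2 dx.
Compute u'(x) = 6*x - 2.
Then u(x)^2 = 9*x**4 - 12*x**3 - 8*x**2 + 8*x + 4 and u'(x)^2 = 36*x**2 - 24*x + 4.
Integrate each monomial from 0 to 5 using ∫_0^5 c·x^n dx = c·5^(n+1)/(n+1):
  ∫_0^5 u(x)^2 dx = ∫_0^5 (9*x^4 - 12*x^3 - 8*x^2 + 8*x + 4) dx. Term by term:
    ∫_0^5 9*x^4 dx = 5625;  ∫_0^5 -12*x^3 dx = -1875;  ∫_0^5 -8*x^2 dx = -1000/3;
    ∫_0^5 8*x dx = 100;  ∫_0^5 4 dx = 20.
  Sum: 5625 − 1875 − 1000/3 + 100 + 20 = 10610/3.
  ∫_0^5 u'(x)^2 dx = ∫_0^5 (36*x^2 - 24*x + 4) dx. Term by term:
    ∫_0^5 36*x^2 dx = 1500;  ∫_0^5 -24*x dx = -300;  ∫_0^5 4 dx = 20.
  Sum: 1500 − 300 + 20 = 1220.
Adding: ||u||_{H^1}^2 = 10610/3 + 1220 = 14270/3.


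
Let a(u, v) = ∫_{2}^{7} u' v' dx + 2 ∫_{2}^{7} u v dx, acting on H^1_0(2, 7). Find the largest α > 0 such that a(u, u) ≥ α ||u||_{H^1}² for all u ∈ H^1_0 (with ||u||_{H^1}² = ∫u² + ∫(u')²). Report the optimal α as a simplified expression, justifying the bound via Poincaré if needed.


α = 1

Coercivity of a(·,·) on H^1_0(2, 7) means a(u, u) ≥ α ||u||_{H^1}² for every u ∈ H^1_0.
The interval has length L = 5, and Poincaré/coercivity depend only on L. Here a(u, u) = ∫(u')² + (2)·∫u².
Here c = 2 ≥ 1, so a(u,u) = ∫(u')² + c∫u² ≥ ∫(u')² + ∫u² = ||u||_{H^1}², i.e. α = 1 works. No larger α is possible: a(u,u) ≥ α||u||_{H^1}² means (1−α)∫(u')² ≥ (α−c)∫u², and for the modes u_n = sin(nπ(x−x₀)/L) (x₀ the left endpoint) one has ∫u_n²/∫(u_n')² = (L/(nπ))² → 0, so a(u_n,u_n)/||u_n||_{H^1}² → 1. Hence the optimal constant is α = 1.
Therefore α = 1.


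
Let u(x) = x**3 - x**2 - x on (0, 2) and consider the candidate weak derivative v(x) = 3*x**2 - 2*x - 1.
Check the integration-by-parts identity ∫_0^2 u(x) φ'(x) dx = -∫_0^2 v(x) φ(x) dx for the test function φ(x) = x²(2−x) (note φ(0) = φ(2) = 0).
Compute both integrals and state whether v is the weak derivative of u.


LHS = -28/15, RHS = -28/15. Yes, v = u' weakly.

u(x) = x**3 - x**2 - x, classical derivative u'(x) = 3*x**2 - 2*x - 1.
φ(x) = x²(2−x), so φ'(x) = x*(4 - 3*x).
Note φ(0) = φ(2) = 0, so the boundary term u·φ vanishes.
LHS = ∫_0^2 u(x) φ'(x) dx = ∫_0^2 (-3*x^5 + 7*x^4 - x^3 - 4*x^2) dx. Term by term:
  ∫_0^2 -3*x^5 dx = -32;  ∫_0^2 7*x^4 dx = 224/5;  ∫_0^2 -x^3 dx = -4;
  ∫_0^2 -4*x^2 dx = -32/3.
Sum: -32 + 224/5 − 4 − 32/3 = -28/15.
So LHS = -28/15.
∫_0^2 v(x) φ(x) dx = ∫_0^2 (-3*x^5 + 8*x^4 - 3*x^3 - 2*x^2) dx. Term by term:
  ∫_0^2 -3*x^5 dx = -32;  ∫_0^2 8*x^4 dx = 256/5;  ∫_0^2 -3*x^3 dx = -12;
  ∫_0^2 -2*x^2 dx = -16/3.
Sum: -32 + 256/5 − 12 − 16/3 = 28/15.
So RHS = -∫_0^2 v(x) φ(x) dx = -28/15.
LHS = RHS, so the identity holds for this test φ.
Moreover u is smooth here and v(x) = u'(x) = 3*x**2 - 2*x - 1 pointwise, so the identity holds for every test function. Hence v is the weak derivative of u.


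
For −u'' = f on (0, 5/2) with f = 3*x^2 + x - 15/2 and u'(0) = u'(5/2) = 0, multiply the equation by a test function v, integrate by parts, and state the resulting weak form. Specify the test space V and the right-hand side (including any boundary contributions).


V = H^1(0, 5/2) (no boundary constraint on v; u is determined up to an additive constant); weak form: ∫_0^5/2 u'v' dx = ∫_0^5/2 (3*x^2 + x - 15/2) v dx for all v ∈ V.

Multiply both sides by a test function v and integrate from 0 to 5/2:
  ∫_0^5/2 −u''(x) v(x) dx = ∫_0^5/2 f(x) v(x) dx.
Integrate the LHS by parts once:
  ∫_0^5/2 −u'' v dx = −[u'(x) v(x)]_0^5/2 + ∫_0^5/2 u'(x) v'(x) dx.
Thus ∫_0^5/2 u'(x) v'(x) dx = ∫_0^5/2 f(x) v(x) dx + [u'(x) v(x)]_0^5/2.
Choose V so that boundary terms are either known or forced to vanish.
u has homogeneous Neumann: u'(0) = u'(5/2) = 0. So [u' v]_0^5/2 = 0·v(5/2) − 0·v(0) = 0 for any v; take V = H^1(0, 5/2).
Weak formulation: find u (satisfying any essential BC) such that ∫_0^5/2 u'(x) v'(x) dx = ∫_0^5/2 f v dx for all v ∈ V (homogeneous Neumann, so boundary terms vanish).
Substituting f(x) = 3*x^2 + x - 15/2, the right-hand side is ∫_0^5/2 (3*x^2 + x - 15/2) v dx.
Compatibility check (pure Neumann): taking v ≡ 1 ∈ V gives 0 = ∫_0^5/2 f dx + (0) − (0), i.e. ∫_0^5/2 f dx must equal u'(0) − u'(5/2) = 0. Indeed ∫_0^5/2 (3*x^2 + x - 15/2) dx = 0, so the data are compatible. The solution is then unique only up to an additive constant (fix it e.g. by requiring ∫_0^5/2 u dx = 0).


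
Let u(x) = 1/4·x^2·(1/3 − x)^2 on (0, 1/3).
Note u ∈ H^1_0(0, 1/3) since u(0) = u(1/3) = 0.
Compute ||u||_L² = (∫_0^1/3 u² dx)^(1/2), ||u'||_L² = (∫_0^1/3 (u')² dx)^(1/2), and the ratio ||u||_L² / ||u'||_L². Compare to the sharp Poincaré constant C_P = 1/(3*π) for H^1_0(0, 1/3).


||u||_L² / ||u'||_L² = sqrt(3)/18 < C_P = 1/(3*π).

u(x) = 1/4·x^2·(1/3 − x)^2, so u'(x) = x*(x^2 - x/2 + 1/18).
u(x) = 1/4·x^2·(1/3 − x)^2 vanishes at x = 0 and x = 1/3, so u ∈ H^1_0(0, 1/3). Differentiate via the product rule and integrate the resulting polynomials term by term.
  ∫_0^1/3 u² dx = ∫_0^1/3 (x^8/16 - x^7/12 + x^6/24 - x^5/108 + x^4/1296) dx. Term by term:
    ∫_0^1/3 x^8/16 dx = 1/2834352;  ∫_0^1/3 -x^7/12 dx = -1/629856;  ∫_0^1/3 x^6/24 dx = 1/367416;
    ∫_0^1/3 -x^5/108 dx = -1/472392;  ∫_0^1/3 x^4/1296 dx = 1/1574640.
  Sum: 1/2834352 − 1/629856 + 1/367416 − 1/472392 + 1/1574640 = 1/198404640.
  ∫_0^1/3 (u')² dx = ∫_0^1/3 (x^6 - x^5 + 13*x^4/36 - x^3/18 + x^2/324) dx. Term by term:
    ∫_0^1/3 x^6 dx = 1/15309;  ∫_0^1/3 -x^5 dx = -1/4374;  ∫_0^1/3 13*x^4/36 dx = 13/43740;
    ∫_0^1/3 -x^3/18 dx = -1/5832;  ∫_0^1/3 x^2/324 dx = 1/26244.
  Sum: 1/15309 − 1/4374 + 13/43740 − 1/5832 + 1/26244 = 1/1837080.
∫_0^1/3 u² dx = 1/198404640, so ||u||_L² = sqrt(210)/204120.
∫_0^1/3 (u')² dx = 1/1837080, so ||u'||_L² = sqrt(70)/11340.
Ratio ||u||_L² / ||u'||_L² = sqrt(3)/18.
Sharp Poincaré constant on H^1_0(0, 1/3) is C_P = L/π = 1/(3*π), achieved by sin(3*π·x).
A polynomial bump cannot attain the sharp Poincaré constant (only the first sine eigenfunction does), so the ratio is strictly less than C_P, consistent with ||u||_L² ≤ C_P ||u'||_L².


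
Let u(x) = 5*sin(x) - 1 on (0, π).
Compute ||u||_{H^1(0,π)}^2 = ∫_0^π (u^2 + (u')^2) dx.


||u||_{H^1(0,π)}^2 = -20 + 26*π

u'(x) = 5*cos(x).
Expand u² and (u')² and integrate term by term on (0, π), using: for integers n ≥ 1, ∫_0^π sin²(nx) dx = ∫_0^π cos²(nx) dx = π/2; for n ≠ n', ∫_0^π sin(nx)sin(n'x) dx = ∫_0^π cos(nx)cos(n'x) dx = 0; and by product-to-sum, ∫_0^π sin(nx)cos(n'x) dx = ½∫_0^π [sin((n+n')x) + sin((n−n')x)] dx, which is 0 when n+n' is even and 2n/(n²−n'²) when n+n' is odd (it need not vanish on (0, π)). For the constant mode: ∫_0^π 1 dx = π, ∫_0^π cos(nx) dx = 0, ∫_0^π sin(nx) dx = (1−(−1)^n)/n.
  u² squared terms: (-1)²·∫1 dx = 1·π = π;  (5)²·∫sin(x)² dx = 25·π/2 = 25*π/2.
  u² cross terms: 2·(-1)·(5)·∫1·sin(x) dx = -10·(2) = -20.
  So ∫_0^π u² dx = π + 25*π/2 − 20 = -20 + 27*π/2.
  (u')² squared terms: (5)²·∫cos(x)² dx = 25·π/2 = 25*π/2.
  So ∫_0^π (u')² dx = 25*π/2.
||u||_{H^1}^2 = (-20 + 27*π/2) + (25*π/2) = -20 + 26*π.


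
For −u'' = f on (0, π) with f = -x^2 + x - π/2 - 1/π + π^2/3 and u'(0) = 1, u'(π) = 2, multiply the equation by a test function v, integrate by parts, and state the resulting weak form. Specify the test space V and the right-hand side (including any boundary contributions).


V = H^1(0, π) (v unrestricted at boundary; u is determined up to an additive constant); weak form: ∫_0^π u'v' dx = ∫_0^π (-x^2 + x - π/2 - 1/π + π^2/3) v dx + 2·v(π) − v(0) for all v ∈ V.

Multiply both sides by a test function v and integrate from 0 to π:
  ∫_0^π −u''(x) v(x) dx = ∫_0^π f(x) v(x) dx.
Integrate the LHS by parts once:
  ∫_0^π −u'' v dx = −[u'(x) v(x)]_0^π + ∫_0^π u'(x) v'(x) dx.
Thus ∫_0^π u'(x) v'(x) dx = ∫_0^π f(x) v(x) dx + [u'(x) v(x)]_0^π.
Choose V so that boundary terms are either known or forced to vanish.
u has inhomogeneous Neumann u'(0) = 1, u'(π) = 2. [u' v]_0^π = (2)·v(π) − (1)·v(0) = 2·v(π) − v(0). Take V = H^1(0, π); boundary term becomes part of RHS.
Weak formulation: find u (satisfying any essential BC) such that ∫_0^π u'(x) v'(x) dx = ∫_0^π f v dx + 2·v(π) − v(0) for all v ∈ V (Neumann data are natural BCs: they enter the RHS as boundary terms).
Substituting f(x) = -x^2 + x - π/2 - 1/π + π^2/3, the right-hand side is ∫_0^π (-x^2 + x - π/2 - 1/π + π^2/3) v dx + 2·v(π) − v(0).
Compatibility check (pure Neumann): taking v ≡ 1 ∈ V gives 0 = ∫_0^π f dx + (2) − (1), i.e. ∫_0^π f dx must equal u'(0) − u'(π) = -1. Indeed ∫_0^π (-x^2 + x - π/2 - 1/π + π^2/3) dx = -1, so the data are compatible. The solution is then unique only up to an additive constant (fix it e.g. by requiring ∫_0^π u dx = 0).


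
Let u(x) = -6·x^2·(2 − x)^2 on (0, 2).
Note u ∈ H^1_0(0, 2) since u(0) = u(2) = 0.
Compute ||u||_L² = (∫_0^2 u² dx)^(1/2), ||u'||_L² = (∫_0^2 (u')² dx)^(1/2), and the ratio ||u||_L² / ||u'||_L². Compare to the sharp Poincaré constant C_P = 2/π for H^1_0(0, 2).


||u||_L² / ||u'||_L² = sqrt(3)/3 < C_P = 2/π.

u(x) = -6·x^2·(2 − x)^2, so u'(x) = 24*x*(-x^2 + 3*x - 2).
u(x) = -6·x^2·(2 − x)^2 vanishes at x = 0 and x = 2, so u ∈ H^1_0(0, 2). Differentiate via the product rule and integrate the resulting polynomials term by term.
  ∫_0^2 u² dx = ∫_0^2 (36*x^8 - 288*x^7 + 864*x^6 - 1152*x^5 + 576*x^4) dx. Term by term:
    ∫_0^2 36*x^8 dx = 2048;  ∫_0^2 -288*x^7 dx = -9216;  ∫_0^2 864*x^6 dx = 110592/7;
    ∫_0^2 -1152*x^5 dx = -12288;  ∫_0^2 576*x^4 dx = 18432/5.
  Sum: 2048 − 9216 + 110592/7 − 12288 + 18432/5 = 1024/35.
  ∫_0^2 (u')² dx = ∫_0^2 (576*x^6 - 3456*x^5 + 7488*x^4 - 6912*x^3 + 2304*x^2) dx. Term by term:
    ∫_0^2 576*x^6 dx = 73728/7;  ∫_0^2 -3456*x^5 dx = -36864;  ∫_0^2 7488*x^4 dx = 239616/5;
    ∫_0^2 -6912*x^3 dx = -27648;  ∫_0^2 2304*x^2 dx = 6144.
  Sum: 73728/7 − 36864 + 239616/5 − 27648 + 6144 = 3072/35.
∫_0^2 u² dx = 1024/35, so ||u||_L² = 32*sqrt(35)/35.
∫_0^2 (u')² dx = 3072/35, so ||u'||_L² = 32*sqrt(105)/35.
Ratio ||u||_L² / ||u'||_L² = sqrt(3)/3.
Sharp Poincaré constant on H^1_0(0, 2) is C_P = L/π = 2/π, achieved by sin(π/2·x).
A polynomial bump cannot attain the sharp Poincaré constant (only the first sine eigenfunction does), so the ratio is strictly less than C_P, consistent with ||u||_L² ≤ C_P ||u'||_L².


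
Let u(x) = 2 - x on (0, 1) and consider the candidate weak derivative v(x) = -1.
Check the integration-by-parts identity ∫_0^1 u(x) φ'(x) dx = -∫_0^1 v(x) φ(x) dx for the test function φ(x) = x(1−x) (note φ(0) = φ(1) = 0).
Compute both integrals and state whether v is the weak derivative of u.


LHS = 1/6, RHS = 1/6. Yes, v = u' weakly.

u(x) = 2 - x, classical derivative u'(x) = -1.
φ(x) = x(1−x), so φ'(x) = 1 - 2*x.
Note φ(0) = φ(1) = 0, so the boundary term u·φ vanishes.
LHS = ∫_0^1 u(x) φ'(x) dx = ∫_0^1 (2*x^2 - 5*x + 2) dx. Term by term:
  ∫_0^1 2*x^2 dx = 2/3;  ∫_0^1 -5*x dx = -5/2;  ∫_0^1 2 dx = 2.
Sum: 2/3 − 5/2 + 2 = 1/6.
So LHS = 1/6.
∫_0^1 v(x) φ(x) dx = ∫_0^1 (x^2 - x) dx. Term by term:
  ∫_0^1 x^2 dx = 1/3;  ∫_0^1 -x dx = -1/2.
Sum: 1/3 − 1/2 = -1/6.
So RHS = -∫_0^1 v(x) φ(x) dx = 1/6.
LHS = RHS, so the identity holds for this test φ.
Moreover u is smooth here and v(x) = u'(x) = -1 pointwise, so the identity holds for every test function. Hence v is the weak derivative of u.


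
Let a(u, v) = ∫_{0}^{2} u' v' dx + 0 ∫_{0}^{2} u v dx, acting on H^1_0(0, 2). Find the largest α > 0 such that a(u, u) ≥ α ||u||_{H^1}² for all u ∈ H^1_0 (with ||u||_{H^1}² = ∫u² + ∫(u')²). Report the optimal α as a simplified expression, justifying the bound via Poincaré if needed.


α = π^2/(4 + π^2)

Coercivity of a(·,·) on H^1_0(0, 2) means a(u, u) ≥ α ||u||_{H^1}² for every u ∈ H^1_0.
The interval has length L = 2, and Poincaré/coercivity depend only on L. Here a(u, u) = ∫(u')² + (0)·∫u².
Here c = 0, so a(u,u) = ∫(u')² alone. The condition a(u,u) ≥ α||u||_{H^1}² reads (1−α)∫(u')² ≥ (α−c)∫u². Any admissible α is ≤ 1 (rapidly oscillating u have ∫u²/∫(u')² → 0), and α = 1 would force 0 ≥ (1−c)∫u², impossible since c < 1; so 1−α > 0. By the sharp Poincaré inequality on H^1_0 of an interval of length L, ∫(u')² ≥ (π/L)²∫u² with equality for the first sine mode sin(π(x−x₀)/L) (x₀ the left endpoint), so the inequality holds for all u iff (1−α)(π/L)² ≥ α − c, i.e. α ≤ ((π/L)² + c)/((π/L)² + 1) = (1 + c(L/π)²)/(1 + (L/π)²). (Direct route, valid since c ≤ 0: Poincaré gives c∫u² ≥ c(L/π)²∫(u')², so a(u,u) ≥ (1 + c(L/π)²)∫(u')², while ||u||_{H^1}² ≤ (1 + (L/π)²)∫(u')²; dividing yields the same α.) With (π/L)² = π^2/4 and c = 0, the largest admissible constant is α = ((π/L)² + c)/((π/L)² + 1).
Simplifying, α = π^2/(4 + π^2).


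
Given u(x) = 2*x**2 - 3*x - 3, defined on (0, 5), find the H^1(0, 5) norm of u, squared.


||u||_{H^1}^2 = 3545/3

The H^1 norm (squared) on an interval (0, L) is
  ||u||_{H^1}^2 = ∫_0^L u(x)^2 dx + ∫_0^L u'(x)^2 dx.
Compute u'(x) = 4*x - 3.
Then u(x)^2 = 4*x**4 - 12*x**3 - 3*x**2 + 18*x + 9 and u'(x)^2 = 16*x**2 - 24*x + 9.
Integrate each monomial from 0 to 5 using ∫_0^5 c·x^n dx = c·5^(n+1)/(n+1):
  ∫_0^5 u(x)^2 dx = ∫_0^5 (4*x^4 - 12*x^3 - 3*x^2 + 18*x + 9) dx. Term by term:
    ∫_0^5 4*x^4 dx = 2500;  ∫_0^5 -12*x^3 dx = -1875;  ∫_0^5 -3*x^2 dx = -125;
    ∫_0^5 18*x dx = 225;  ∫_0^5 9 dx = 45.
  Sum: 2500 − 1875 − 125 + 225 + 45 = 770.
  ∫_0^5 u'(x)^2 dx = ∫_0^5 (16*x^2 - 24*x + 9) dx. Term by term:
    ∫_0^5 16*x^2 dx = 2000/3;  ∫_0^5 -24*x dx = -300;  ∫_0^5 9 dx = 45.
  Sum: 2000/3 − 300 + 45 = 1235/3.
Adding: ||u||_{H^1}^2 = 770 + 1235/3 = 3545/3.


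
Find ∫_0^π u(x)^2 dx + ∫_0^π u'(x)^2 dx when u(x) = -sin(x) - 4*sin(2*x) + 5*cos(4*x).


||u||_{H^1(0,π)}^2 = 68/3 + 507*π/2

u'(x) = -20*sin(4*x) - cos(x) - 8*cos(2*x).
Expand u² and (u')² and integrate term by term on (0, π), using: for integers n ≥ 1, ∫_0^π sin²(nx) dx = ∫_0^π cos²(nx) dx = π/2; for n ≠ n', ∫_0^π sin(nx)sin(n'x) dx = ∫_0^π cos(nx)cos(n'x) dx = 0; and by product-to-sum, ∫_0^π sin(nx)cos(n'x) dx = ½∫_0^π [sin((n+n')x) + sin((n−n')x)] dx, which is 0 when n+n' is even and 2n/(n²−n'²) when n+n' is odd (it need not vanish on (0, π)).
  u² squared terms: (-1)²·∫sin(x)² dx = 1·π/2 = π/2;  (-4)²·∫sin(2x)² dx = 16·π/2 = 8*π;  (5)²·∫cos(4x)² dx = 25·π/2 = 25*π/2.
  u² cross terms: 2·(-1)·(-4)·∫sin(x)·sin(2x) dx = 8·(0) = 0;  2·(-1)·(5)·∫sin(x)·cos(4x) dx = -10·(-2/15) = 4/3;  2·(-4)·(5)·∫sin(2x)·cos(4x) dx = -40·(0) = 0.
  So ∫_0^π u² dx = π/2 + 8*π + 25*π/2 + 0 + 4/3 + 0 = 4/3 + 21*π.
  (u')² squared terms: (-1)²·∫cos(x)² dx = 1·π/2 = π/2;  (-20)²·∫sin(4x)² dx = 400·π/2 = 200*π;  (-8)²·∫cos(2x)² dx = 64·π/2 = 32*π.
  (u')² cross terms: 2·(-1)·(-20)·∫cos(x)·sin(4x) dx = 40·(8/15) = 64/3;  2·(-1)·(-8)·∫cos(x)·cos(2x) dx = 16·(0) = 0;  2·(-20)·(-8)·∫sin(4x)·cos(2x) dx = 320·(0) = 0.
  So ∫_0^π (u')² dx = π/2 + 200*π + 32*π + 64/3 + 0 + 0 = 64/3 + 465*π/2.
||u||_{H^1}^2 = (4/3 + 21*π) + (64/3 + 465*π/2) = 68/3 + 507*π/2.


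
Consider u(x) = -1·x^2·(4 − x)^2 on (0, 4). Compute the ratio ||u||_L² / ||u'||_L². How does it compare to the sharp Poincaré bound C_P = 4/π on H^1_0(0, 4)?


||u||_L² / ||u'||_L² = 2*sqrt(3)/3 < C_P = 4/π.

u(x) = -1·x^2·(4 − x)^2, so u'(x) = 4*x*(-x^2 + 6*x - 8).
u(x) = -1·x^2·(4 − x)^2 vanishes at x = 0 and x = 4, so u ∈ H^1_0(0, 4). Differentiate via the product rule and integrate the resulting polynomials term by term.
  ∫_0^4 u² dx = ∫_0^4 (x^8 - 16*x^7 + 96*x^6 - 256*x^5 + 256*x^4) dx. Term by term:
    ∫_0^4 x^8 dx = 262144/9;  ∫_0^4 -16*x^7 dx = -131072;  ∫_0^4 96*x^6 dx = 1572864/7;
    ∫_0^4 -256*x^5 dx = -524288/3;  ∫_0^4 256*x^4 dx = 262144/5.
  Sum: 262144/9 − 131072 + 1572864/7 − 524288/3 + 262144/5 = 131072/315.
  ∫_0^4 (u')² dx = ∫_0^4 (16*x^6 - 192*x^5 + 832*x^4 - 1536*x^3 + 1024*x^2) dx. Term by term:
    ∫_0^4 16*x^6 dx = 262144/7;  ∫_0^4 -192*x^5 dx = -131072;  ∫_0^4 832*x^4 dx = 851968/5;
    ∫_0^4 -1536*x^3 dx = -98304;  ∫_0^4 1024*x^2 dx = 65536/3.
  Sum: 262144/7 − 131072 + 851968/5 − 98304 + 65536/3 = 32768/105.
∫_0^4 u² dx = 131072/315, so ||u||_L² = 256*sqrt(70)/105.
∫_0^4 (u')² dx = 32768/105, so ||u'||_L² = 128*sqrt(210)/105.
Ratio ||u||_L² / ||u'||_L² = 2*sqrt(3)/3.
Sharp Poincaré constant on H^1_0(0, 4) is C_P = L/π = 4/π, achieved by sin(π/4·x).
A polynomial bump cannot attain the sharp Poincaré constant (only the first sine eigenfunction does), so the ratio is strictly less than C_P, consistent with ||u||_L² ≤ C_P ||u'||_L².


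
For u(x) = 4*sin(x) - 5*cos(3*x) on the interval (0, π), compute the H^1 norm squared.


||u||_{H^1(0,π)}^2 = 141*π

u'(x) = 15*sin(3*x) + 4*cos(x).
Expand u² and (u')² and integrate term by term on (0, π), using: for integers n ≥ 1, ∫_0^π sin²(nx) dx = ∫_0^π cos²(nx) dx = π/2; for n ≠ n', ∫_0^π sin(nx)sin(n'x) dx = ∫_0^π cos(nx)cos(n'x) dx = 0; and by product-to-sum, ∫_0^π sin(nx)cos(n'x) dx = ½∫_0^π [sin((n+n')x) + sin((n−n')x)] dx, which is 0 when n+n' is even and 2n/(n²−n'²) when n+n' is odd (it need not vanish on (0, π)).
  u² squared terms: (-5)²·∫cos(3x)² dx = 25·π/2 = 25*π/2;  (4)²·∫sin(x)² dx = 16·π/2 = 8*π.
  u² cross terms: 2·(-5)·(4)·∫cos(3x)·sin(x) dx = -40·(0) = 0.
  So ∫_0^π u² dx = 25*π/2 + 8*π + 0 = 41*π/2.
  (u')² squared terms: (4)²·∫cos(x)² dx = 16·π/2 = 8*π;  (15)²·∫sin(3x)² dx = 225·π/2 = 225*π/2.
  (u')² cross terms: 2·(4)·(15)·∫cos(x)·sin(3x) dx = 120·(0) = 0.
  So ∫_0^π (u')² dx = 8*π + 225*π/2 + 0 = 241*π/2.
||u||_{H^1}^2 = (41*π/2) + (241*π/2) = 141*π.


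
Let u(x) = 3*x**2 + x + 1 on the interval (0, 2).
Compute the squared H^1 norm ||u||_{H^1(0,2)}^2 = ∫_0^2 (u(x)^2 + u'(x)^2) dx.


||u||_{H^1}^2 = 3424/15

The H^1 norm (squared) on an interval (0, L) is
  ||u||_{H^1}^2 = ∫_0^L u(x)^2 dx + ∫_0^L u'(x)^2 dx.
Compute u'(x) = 6*x + 1.
Then u(x)^2 = 9*x**4 + 6*x**3 + 7*x**2 + 2*x + 1 and u'(x)^2 = 36*x**2 + 12*x + 1.
Integrate each monomial from 0 to 2 using ∫_0^2 c·x^n dx = c·2^(n+1)/(n+1):
  ∫_0^2 u(x)^2 dx = ∫_0^2 (9*x^4 + 6*x^3 + 7*x^2 + 2*x + 1) dx. Term by term:
    ∫_0^2 9*x^4 dx = 288/5;  ∫_0^2 6*x^3 dx = 24;  ∫_0^2 7*x^2 dx = 56/3;
    ∫_0^2 2*x dx = 4;  ∫_0^2 1 dx = 2.
  Sum: 288/5 + 24 + 56/3 + 4 + 2 = 1594/15.
  ∫_0^2 u'(x)^2 dx = ∫_0^2 (36*x^2 + 12*x + 1) dx. Term by term:
    ∫_0^2 36*x^2 dx = 96;  ∫_0^2 12*x dx = 24;  ∫_0^2 1 dx = 2.
  Sum: 96 + 24 + 2 = 122.
Adding: ||u||_{H^1}^2 = 1594/15 + 122 = 3424/15.


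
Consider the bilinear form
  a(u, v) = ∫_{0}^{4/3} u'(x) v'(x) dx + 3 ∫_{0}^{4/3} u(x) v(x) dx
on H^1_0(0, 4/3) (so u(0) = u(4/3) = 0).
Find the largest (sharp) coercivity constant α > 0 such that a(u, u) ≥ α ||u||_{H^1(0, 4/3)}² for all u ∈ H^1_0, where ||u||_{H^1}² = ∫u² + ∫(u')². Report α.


α = 1

Coercivity of a(·,·) on H^1_0(0, 4/3) means a(u, u) ≥ α ||u||_{H^1}² for every u ∈ H^1_0.
The interval has length L = 4/3, and Poincaré/coercivity depend only on L. Here a(u, u) = ∫(u')² + (3)·∫u².
Here c = 3 ≥ 1, so a(u,u) = ∫(u')² + c∫u² ≥ ∫(u')² + ∫u² = ||u||_{H^1}², i.e. α = 1 works. No larger α is possible: a(u,u) ≥ α||u||_{H^1}² means (1−α)∫(u')² ≥ (α−c)∫u², and for the modes u_n = sin(nπ(x−x₀)/L) (x₀ the left endpoint) one has ∫u_n²/∫(u_n')² = (L/(nπ))² → 0, so a(u_n,u_n)/||u_n||_{H^1}² → 1. Hence the optimal constant is α = 1.
Therefore α = 1.


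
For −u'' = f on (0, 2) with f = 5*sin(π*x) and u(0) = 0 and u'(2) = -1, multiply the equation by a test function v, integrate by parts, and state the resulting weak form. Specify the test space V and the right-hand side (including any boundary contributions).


V = {v ∈ H^1(0, 2) : v(0) = 0} (test functions vanish at x = 0 where u is specified); weak form: ∫_0^2 u'v' dx = ∫_0^2 (5*sin(π*x)) v dx − v(2) for all v ∈ V.

Multiply both sides by a test function v and integrate from 0 to 2:
  ∫_0^2 −u''(x) v(x) dx = ∫_0^2 f(x) v(x) dx.
Integrate the LHS by parts once:
  ∫_0^2 −u'' v dx = −[u'(x) v(x)]_0^2 + ∫_0^2 u'(x) v'(x) dx.
Thus ∫_0^2 u'(x) v'(x) dx = ∫_0^2 f(x) v(x) dx + [u'(x) v(x)]_0^2.
Choose V so that boundary terms are either known or forced to vanish.
Mixed BC: u(0) = 0 (Dirichlet) and u'(2) = -1 (Neumann). Define V = {v ∈ H^1(0, 2) : v(0) = 0}. Then [u' v]_0^2 = u'(2)·v(2) − u'(0)·0 = − v(2).
Weak formulation: find u (satisfying any essential BC) such that ∫_0^2 u'(x) v'(x) dx = ∫_0^2 f v dx − v(2) for all v ∈ V (Dirichlet at 0 absorbed into V; Neumann datum at x = 2 contributes the boundary term).
Substituting f(x) = 5*sin(π*x), the right-hand side is ∫_0^2 (5*sin(π*x)) v dx − v(2).


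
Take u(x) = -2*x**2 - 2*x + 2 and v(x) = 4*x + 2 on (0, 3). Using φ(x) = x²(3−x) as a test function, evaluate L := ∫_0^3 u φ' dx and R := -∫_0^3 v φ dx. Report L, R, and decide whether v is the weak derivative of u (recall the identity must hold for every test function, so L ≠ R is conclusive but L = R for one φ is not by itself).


LHS = 621/10, RHS = -621/10. No, v is not the weak derivative of u.

u(x) = -2*x**2 - 2*x + 2, classical derivative u'(x) = -4*x - 2.
φ(x) = x²(3−x), so φ'(x) = 3*x*(2 - x).
Note φ(0) = φ(3) = 0, so the boundary term u·φ vanishes.
LHS = ∫_0^3 u(x) φ'(x) dx = ∫_0^3 (6*x^4 - 6*x^3 - 18*x^2 + 12*x) dx. Term by term:
  ∫_0^3 6*x^4 dx = 1458/5;  ∫_0^3 -6*x^3 dx = -243/2;  ∫_0^3 -18*x^2 dx = -162;
  ∫_0^3 12*x dx = 54.
Sum: 1458/5 − 243/2 − 162 + 54 = 621/10.
So LHS = 621/10.
∫_0^3 v(x) φ(x) dx = ∫_0^3 (-4*x^4 + 10*x^3 + 6*x^2) dx. Term by term:
  ∫_0^3 -4*x^4 dx = -972/5;  ∫_0^3 10*x^3 dx = 405/2;  ∫_0^3 6*x^2 dx = 54.
Sum: -972/5 + 405/2 + 54 = 621/10.
So RHS = -∫_0^3 v(x) φ(x) dx = -621/10.
LHS − RHS = 621/5 ≠ 0, so the identity fails.
(For a valid weak derivative the identity must hold for EVERY test function, in particular this one. The failure shows v is NOT the weak derivative of u.)
Correct weak derivative would be u'(x) = -4*x - 2.


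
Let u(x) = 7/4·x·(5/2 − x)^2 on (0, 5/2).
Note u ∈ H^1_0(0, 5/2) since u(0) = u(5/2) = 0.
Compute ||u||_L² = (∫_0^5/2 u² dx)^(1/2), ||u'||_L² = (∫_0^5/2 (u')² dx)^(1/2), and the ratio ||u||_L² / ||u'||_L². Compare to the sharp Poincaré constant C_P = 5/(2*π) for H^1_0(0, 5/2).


||u||_L² / ||u'||_L² = 5*sqrt(14)/28 < C_P = 5/(2*π).

u(x) = 7/4·x·(5/2 − x)^2, so u'(x) = 21*x^2/4 - 35*x/2 + 175/16.
u(x) = 7/4·x·(5/2 − x)^2 vanishes at x = 0 and x = 5/2, so u ∈ H^1_0(0, 5/2). Differentiate via the product rule and integrate the resulting polynomials term by term.
  ∫_0^5/2 u² dx = ∫_0^5/2 (49*x^6/16 - 245*x^5/8 + 3675*x^4/32 - 6125*x^3/32 + 30625*x^2/256) dx. Term by term:
    ∫_0^5/2 49*x^6/16 dx = 546875/2048;  ∫_0^5/2 -245*x^5/8 dx = -3828125/3072;  ∫_0^5/2 3675*x^4/32 dx = 2296875/1024;
    ∫_0^5/2 -6125*x^3/32 dx = -3828125/2048;  ∫_0^5/2 30625*x^2/256 dx = 3828125/6144.
  Sum: 546875/2048 − 3828125/3072 + 2296875/1024 − 3828125/2048 + 3828125/6144 = 109375/6144.
  ∫_0^5/2 (u')² dx = ∫_0^5/2 (441*x^4/16 - 735*x^3/4 + 13475*x^2/32 - 6125*x/16 + 30625/256) dx. Term by term:
    ∫_0^5/2 441*x^4/16 dx = 275625/512;  ∫_0^5/2 -735*x^3/4 dx = -459375/256;  ∫_0^5/2 13475*x^2/32 dx = 1684375/768;
    ∫_0^5/2 -6125*x/16 dx = -153125/128;  ∫_0^5/2 30625/256 dx = 153125/512.
  Sum: 275625/512 − 459375/256 + 1684375/768 − 153125/128 + 153125/512 = 30625/768.
∫_0^5/2 u² dx = 109375/6144, so ||u||_L² = 125*sqrt(42)/192.
∫_0^5/2 (u')² dx = 30625/768, so ||u'||_L² = 175*sqrt(3)/48.
Ratio ||u||_L² / ||u'||_L² = 5*sqrt(14)/28.
Sharp Poincaré constant on H^1_0(0, 5/2) is C_P = L/π = 5/(2*π), achieved by sin(2*π/5·x).
A polynomial bump cannot attain the sharp Poincaré constant (only the first sine eigenfunction does), so the ratio is strictly less than C_P, consistent with ||u||_L² ≤ C_P ||u'||_L².


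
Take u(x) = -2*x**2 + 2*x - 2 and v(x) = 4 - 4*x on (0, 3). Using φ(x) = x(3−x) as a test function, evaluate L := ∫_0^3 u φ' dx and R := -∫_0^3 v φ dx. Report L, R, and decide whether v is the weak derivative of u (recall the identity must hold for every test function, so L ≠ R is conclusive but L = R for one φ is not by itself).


LHS = 18, RHS = 9. No, v is not the weak derivative of u.

u(x) = -2*x**2 + 2*x - 2, classical derivative u'(x) = 2 - 4*x.
φ(x) = x(3−x), so φ'(x) = 3 - 2*x.
Note φ(0) = φ(3) = 0, so the boundary term u·φ vanishes.
LHS = ∫_0^3 u(x) φ'(x) dx = ∫_0^3 (4*x^3 - 10*x^2 + 10*x - 6) dx. Term by term:
  ∫_0^3 4*x^3 dx = 81;  ∫_0^3 -10*x^2 dx = -90;  ∫_0^3 10*x dx = 45;
  ∫_0^3 -6 dx = -18.
Sum: 81 − 90 + 45 − 18 = 18.
So LHS = 18.
∫_0^3 v(x) φ(x) dx = ∫_0^3 (4*x^3 - 16*x^2 + 12*x) dx. Term by term:
  ∫_0^3 4*x^3 dx = 81;  ∫_0^3 -16*x^2 dx = -144;  ∫_0^3 12*x dx = 54.
Sum: 81 − 144 + 54 = -9.
So RHS = -∫_0^3 v(x) φ(x) dx = 9.
LHS − RHS = 9 ≠ 0, so the identity fails.
(For a valid weak derivative the identity must hold for EVERY test function, in particular this one. The failure shows v is NOT the weak derivative of u.)
Correct weak derivative would be u'(x) = 2 - 4*x.


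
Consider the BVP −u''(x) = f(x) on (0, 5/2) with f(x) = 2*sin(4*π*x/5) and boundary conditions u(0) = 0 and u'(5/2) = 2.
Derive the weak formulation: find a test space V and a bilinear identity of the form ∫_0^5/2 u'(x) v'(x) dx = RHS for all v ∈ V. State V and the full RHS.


V = {v ∈ H^1(0, 5/2) : v(0) = 0} (test functions vanish at x = 0 where u is specified); weak form: ∫_0^5/2 u'v' dx = ∫_0^5/2 (2*sin(4*π*x/5)) v dx + 2·v(5/2) for all v ∈ V.

Multiply both sides by a test function v and integrate from 0 to 5/2:
  ∫_0^5/2 −u''(x) v(x) dx = ∫_0^5/2 f(x) v(x) dx.
Integrate the LHS by parts once:
  ∫_0^5/2 −u'' v dx = −[u'(x) v(x)]_0^5/2 + ∫_0^5/2 u'(x) v'(x) dx.
Thus ∫_0^5/2 u'(x) v'(x) dx = ∫_0^5/2 f(x) v(x) dx + [u'(x) v(x)]_0^5/2.
Choose V so that boundary terms are either known or forced to vanish.
Mixed BC: u(0) = 0 (Dirichlet) and u'(5/2) = 2 (Neumann). Define V = {v ∈ H^1(0, 5/2) : v(0) = 0}. Then [u' v]_0^5/2 = u'(5/2)·v(5/2) − u'(0)·0 = 2·v(5/2).
Weak formulation: find u (satisfying any essential BC) such that ∫_0^5/2 u'(x) v'(x) dx = ∫_0^5/2 f v dx + 2·v(5/2) for all v ∈ V (Dirichlet at 0 absorbed into V; Neumann datum at x = 5/2 contributes the boundary term).
Substituting f(x) = 2*sin(4*π*x/5), the right-hand side is ∫_0^5/2 (2*sin(4*π*x/5)) v dx + 2·v(5/2).


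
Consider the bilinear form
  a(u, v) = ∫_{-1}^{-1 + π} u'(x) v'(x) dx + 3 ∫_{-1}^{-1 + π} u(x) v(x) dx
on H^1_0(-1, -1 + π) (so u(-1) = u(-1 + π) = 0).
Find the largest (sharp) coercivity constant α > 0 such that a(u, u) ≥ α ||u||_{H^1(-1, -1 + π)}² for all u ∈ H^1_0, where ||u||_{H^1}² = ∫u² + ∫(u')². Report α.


α = 1

Coercivity of a(·,·) on H^1_0(-1, -1 + π) means a(u, u) ≥ α ||u||_{H^1}² for every u ∈ H^1_0.
The interval has length L = π, and Poincaré/coercivity depend only on L. Here a(u, u) = ∫(u')² + (3)·∫u².
Here c = 3 ≥ 1, so a(u,u) = ∫(u')² + c∫u² ≥ ∫(u')² + ∫u² = ||u||_{H^1}², i.e. α = 1 works. No larger α is possible: a(u,u) ≥ α||u||_{H^1}² means (1−α)∫(u')² ≥ (α−c)∫u², and for the modes u_n = sin(nπ(x−x₀)/L) (x₀ the left endpoint) one has ∫u_n²/∫(u_n')² = (L/(nπ))² → 0, so a(u_n,u_n)/||u_n||_{H^1}² → 1. Hence the optimal constant is α = 1.
Therefore α = 1.


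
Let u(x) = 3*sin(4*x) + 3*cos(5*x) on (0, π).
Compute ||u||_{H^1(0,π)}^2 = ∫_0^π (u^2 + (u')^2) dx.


||u||_{H^1(0,π)}^2 = -416 + 387*π/2

u'(x) = -15*sin(5*x) + 12*cos(4*x).
Expand u² and (u')² and integrate term by term on (0, π), using: for integers n ≥ 1, ∫_0^π sin²(nx) dx = ∫_0^π cos²(nx) dx = π/2; for n ≠ n', ∫_0^π sin(nx)sin(n'x) dx = ∫_0^π cos(nx)cos(n'x) dx = 0; and by product-to-sum, ∫_0^π sin(nx)cos(n'x) dx = ½∫_0^π [sin((n+n')x) + sin((n−n')x)] dx, which is 0 when n+n' is even and 2n/(n²−n'²) when n+n' is odd (it need not vanish on (0, π)).
  u² squared terms: (3)²·∫cos(5x)² dx = 9·π/2 = 9*π/2;  (3)²·∫sin(4x)² dx = 9·π/2 = 9*π/2.
  u² cross terms: 2·(3)·(3)·∫cos(5x)·sin(4x) dx = 18·(-8/9) = -16.
  So ∫_0^π u² dx = 9*π/2 + 9*π/2 − 16 = -16 + 9*π.
  (u')² squared terms: (-15)²·∫sin(5x)² dx = 225·π/2 = 225*π/2;  (12)²·∫cos(4x)² dx = 144·π/2 = 72*π.
  (u')² cross terms: 2·(-15)·(12)·∫sin(5x)·cos(4x) dx = -360·(10/9) = -400.
  So ∫_0^π (u')² dx = 225*π/2 + 72*π − 400 = -400 + 369*π/2.
||u||_{H^1}^2 = (-16 + 9*π) + (-400 + 369*π/2) = -416 + 387*π/2.


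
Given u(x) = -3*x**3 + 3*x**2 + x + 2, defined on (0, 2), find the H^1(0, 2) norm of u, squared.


||u||_{H^1}^2 = 18778/105

The H^1 norm (squared) on an interval (0, L) is
  ||u||_{H^1}^2 = ∫_0^L u(x)^2 dx + ∫_0^L u'(x)^2 dx.
Compute u'(x) = -9*x**2 + 6*x + 1.
Then u(x)^2 = 9*x**6 - 18*x**5 + 3*x**4 - 6*x**3 + 13*x**2 + 4*x + 4 and u'(x)^2 = 81*x**4 - 108*x**3 + 18*x**2 + 12*x + 1.
Integrate each monomial from 0 to 2 using ∫_0^2 c·x^n dx = c·2^(n+1)/(n+1):
  ∫_0^2 u(x)^2 dx = ∫_0^2 (9*x^6 - 18*x^5 + 3*x^4 - 6*x^3 + 13*x^2 + 4*x + 4) dx. Term by term:
    ∫_0^2 9*x^6 dx = 1152/7;  ∫_0^2 -18*x^5 dx = -192;  ∫_0^2 3*x^4 dx = 96/5;
    ∫_0^2 -6*x^3 dx = -24;  ∫_0^2 13*x^2 dx = 104/3;  ∫_0^2 4*x dx = 8;
    ∫_0^2 4 dx = 8.
  Sum: 1152/7 − 192 + 96/5 − 24 + 104/3 + 8 + 8 = 1936/105.
  ∫_0^2 u'(x)^2 dx = ∫_0^2 (81*x^4 - 108*x^3 + 18*x^2 + 12*x + 1) dx. Term by term:
    ∫_0^2 81*x^4 dx = 2592/5;  ∫_0^2 -108*x^3 dx = -432;  ∫_0^2 18*x^2 dx = 48;
    ∫_0^2 12*x dx = 24;  ∫_0^2 1 dx = 2.
  Sum: 2592/5 − 432 + 48 + 24 + 2 = 802/5.
Adding: ||u||_{H^1}^2 = 1936/105 + 802/5 = 18778/105.


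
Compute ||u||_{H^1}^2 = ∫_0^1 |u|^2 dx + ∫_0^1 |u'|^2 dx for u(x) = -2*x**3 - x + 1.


||u||_{H^1}^2 = 271/21

The H^1 norm (squared) on an interval (0, L) is
  ||u||_{H^1}^2 = ∫_0^L u(x)^2 dx + ∫_0^L u'(x)^2 dx.
Compute u'(x) = -6*x**2 - 1.
Then u(x)^2 = 4*x**6 + 4*x**4 - 4*x**3 + x**2 - 2*x + 1 and u'(x)^2 = 36*x**4 + 12*x**2 + 1.
Integrate each monomial from 0 to 1 using ∫_0^1 c·x^n dx = c·1^(n+1)/(n+1):
  ∫_0^1 u(x)^2 dx = ∫_0^1 (4*x^6 + 4*x^4 - 4*x^3 + x^2 - 2*x + 1) dx. Term by term:
    ∫_0^1 4*x^6 dx = 4/7;  ∫_0^1 4*x^4 dx = 4/5;  ∫_0^1 -4*x^3 dx = -1;
    ∫_0^1 x^2 dx = 1/3;  ∫_0^1 -2*x dx = -1;  ∫_0^1 1 dx = 1.
  Sum: 4/7 + 4/5 − 1 + 1/3 − 1 + 1 = 74/105.
  ∫_0^1 u'(x)^2 dx = ∫_0^1 (36*x^4 + 12*x^2 + 1) dx. Term by term:
    ∫_0^1 36*x^4 dx = 36/5;  ∫_0^1 12*x^2 dx = 4;  ∫_0^1 1 dx = 1.
  Sum: 36/5 + 4 + 1 = 61/5.
Adding: ||u||_{H^1}^2 = 74/105 + 61/5 = 271/21.


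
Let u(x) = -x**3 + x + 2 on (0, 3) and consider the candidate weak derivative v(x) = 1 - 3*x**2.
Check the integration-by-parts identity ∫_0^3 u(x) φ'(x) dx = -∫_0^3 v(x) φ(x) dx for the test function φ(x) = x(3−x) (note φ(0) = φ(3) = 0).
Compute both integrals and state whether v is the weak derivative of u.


LHS = 639/20, RHS = 639/20. Yes, v = u' weakly.

u(x) = -x**3 + x + 2, classical derivative u'(x) = 1 - 3*x**2.
φ(x) = x(3−x), so φ'(x) = 3 - 2*x.
Note φ(0) = φ(3) = 0, so the boundary term u·φ vanishes.
LHS = ∫_0^3 u(x) φ'(x) dx = ∫_0^3 (2*x^4 - 3*x^3 - 2*x^2 - x + 6) dx. Term by term:
  ∫_0^3 2*x^4 dx = 486/5;  ∫_0^3 -3*x^3 dx = -243/4;  ∫_0^3 -2*x^2 dx = -18;
  ∫_0^3 -x dx = -9/2;  ∫_0^3 6 dx = 18.
Sum: 486/5 − 243/4 − 18 − 9/2 + 18 = 639/20.
So LHS = 639/20.
∫_0^3 v(x) φ(x) dx = ∫_0^3 (3*x^4 - 9*x^3 - x^2 + 3*x) dx. Term by term:
  ∫_0^3 3*x^4 dx = 729/5;  ∫_0^3 -9*x^3 dx = -729/4;  ∫_0^3 -x^2 dx = -9;
  ∫_0^3 3*x dx = 27/2.
Sum: 729/5 − 729/4 − 9 + 27/2 = -639/20.
So RHS = -∫_0^3 v(x) φ(x) dx = 639/20.
LHS = RHS, so the identity holds for this test φ.
Moreover u is smooth here and v(x) = u'(x) = 1 - 3*x**2 pointwise, so the identity holds for every test function. Hence v is the weak derivative of u.


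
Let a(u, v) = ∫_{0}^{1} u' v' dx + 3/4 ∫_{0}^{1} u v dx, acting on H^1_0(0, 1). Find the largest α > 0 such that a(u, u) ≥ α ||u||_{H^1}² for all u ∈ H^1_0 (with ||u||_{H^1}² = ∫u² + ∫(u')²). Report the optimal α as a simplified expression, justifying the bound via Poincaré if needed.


α = (3/4 + π^2)/(1 + π^2)

Coercivity of a(·,·) on H^1_0(0, 1) means a(u, u) ≥ α ||u||_{H^1}² for every u ∈ H^1_0.
The interval has length L = 1, and Poincaré/coercivity depend only on L. Here a(u, u) = ∫(u')² + (3/4)·∫u².
Here 0 < c = 3/4 < 1. The condition a(u,u) ≥ α||u||_{H^1}² reads (1−α)∫(u')² ≥ (α−c)∫u². Any admissible α is ≤ 1 (rapidly oscillating u have ∫u²/∫(u')² → 0), and α = 1 would force 0 ≥ (1−c)∫u², impossible since c < 1; so 1−α > 0. By the sharp Poincaré inequality on H^1_0 of an interval of length L, ∫(u')² ≥ (π/L)²∫u² with equality for the first sine mode sin(π(x−x₀)/L) (x₀ the left endpoint), so the inequality holds for all u iff (1−α)(π/L)² ≥ α − c, i.e. α ≤ ((π/L)² + c)/((π/L)² + 1) = (1 + c(L/π)²)/(1 + (L/π)²). With (π/L)² = π^2 and c = 3/4, the largest admissible constant is α = ((π/L)² + c)/((π/L)² + 1).
Simplifying, α = (3/4 + π^2)/(1 + π^2).


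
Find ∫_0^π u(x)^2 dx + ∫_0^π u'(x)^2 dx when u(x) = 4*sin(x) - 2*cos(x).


||u||_{H^1(0,π)}^2 = 20*π

u'(x) = 2*sin(x) + 4*cos(x).
Expand u² and (u')² and integrate term by term on (0, π), using: for integers n ≥ 1, ∫_0^π sin²(nx) dx = ∫_0^π cos²(nx) dx = π/2; for n ≠ n', ∫_0^π sin(nx)sin(n'x) dx = ∫_0^π cos(nx)cos(n'x) dx = 0; and by product-to-sum, ∫_0^π sin(nx)cos(n'x) dx = ½∫_0^π [sin((n+n')x) + sin((n−n')x)] dx, which is 0 when n+n' is even and 2n/(n²−n'²) when n+n' is odd (it need not vanish on (0, π)).
  u² squared terms: (-2)²·∫cos(x)² dx = 4·π/2 = 2*π;  (4)²·∫sin(x)² dx = 16·π/2 = 8*π.
  u² cross terms: 2·(-2)·(4)·∫cos(x)·sin(x) dx = -16·(0) = 0.
  So ∫_0^π u² dx = 2*π + 8*π + 0 = 10*π.
  (u')² squared terms: (2)²·∫sin(x)² dx = 4·π/2 = 2*π;  (4)²·∫cos(x)² dx = 16·π/2 = 8*π.
  (u')² cross terms: 2·(2)·(4)·∫sin(x)·cos(x) dx = 16·(0) = 0.
  So ∫_0^π (u')² dx = 2*π + 8*π + 0 = 10*π.
||u||_{H^1}^2 = (10*π) + (10*π) = 20*π.


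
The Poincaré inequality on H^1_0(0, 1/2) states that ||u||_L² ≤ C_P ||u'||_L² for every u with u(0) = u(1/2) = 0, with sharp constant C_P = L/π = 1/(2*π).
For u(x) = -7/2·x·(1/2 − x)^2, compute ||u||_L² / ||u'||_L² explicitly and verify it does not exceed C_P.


||u||_L² / ||u'||_L² = sqrt(14)/28 < C_P = 1/(2*π).

u(x) = -7/2·x·(1/2 − x)^2, so u'(x) = -21*x^2/2 + 7*x - 7/8.
u(x) = -7/2·x·(1/2 − x)^2 vanishes at x = 0 and x = 1/2, so u ∈ H^1_0(0, 1/2). Differentiate via the product rule and integrate the resulting polynomials term by term.
  ∫_0^1/2 u² dx = ∫_0^1/2 (49*x^6/4 - 49*x^5/2 + 147*x^4/8 - 49*x^3/8 + 49*x^2/64) dx. Term by term:
    ∫_0^1/2 49*x^6/4 dx = 7/512;  ∫_0^1/2 -49*x^5/2 dx = -49/768;  ∫_0^1/2 147*x^4/8 dx = 147/1280;
    ∫_0^1/2 -49*x^3/8 dx = -49/512;  ∫_0^1/2 49*x^2/64 dx = 49/1536.
  Sum: 7/512 − 49/768 + 147/1280 − 49/512 + 49/1536 = 7/7680.
  ∫_0^1/2 (u')² dx = ∫_0^1/2 (441*x^4/4 - 147*x^3 + 539*x^2/8 - 49*x/4 + 49/64) dx. Term by term:
    ∫_0^1/2 441*x^4/4 dx = 441/640;  ∫_0^1/2 -147*x^3 dx = -147/64;  ∫_0^1/2 539*x^2/8 dx = 539/192;
    ∫_0^1/2 -49*x/4 dx = -49/32;  ∫_0^1/2 49/64 dx = 49/128.
  Sum: 441/640 − 147/64 + 539/192 − 49/32 + 49/128 = 49/960.
∫_0^1/2 u² dx = 7/7680, so ||u||_L² = sqrt(210)/480.
∫_0^1/2 (u')² dx = 49/960, so ||u'||_L² = 7*sqrt(15)/120.
Ratio ||u||_L² / ||u'||_L² = sqrt(14)/28.
Sharp Poincaré constant on H^1_0(0, 1/2) is C_P = L/π = 1/(2*π), achieved by sin(2*π·x).
A polynomial bump cannot attain the sharp Poincaré constant (only the first sine eigenfunction does), so the ratio is strictly less than C_P, consistent with ||u||_L² ≤ C_P ||u'||_L².


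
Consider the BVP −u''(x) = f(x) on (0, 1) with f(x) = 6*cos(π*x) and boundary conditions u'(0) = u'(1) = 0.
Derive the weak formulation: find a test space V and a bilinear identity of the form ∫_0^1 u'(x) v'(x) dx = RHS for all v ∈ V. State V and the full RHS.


V = H^1(0, 1) (no boundary constraint on v; u is determined up to an additive constant); weak form: ∫_0^1 u'v' dx = ∫_0^1 (6*cos(π*x)) v dx for all v ∈ V.

Multiply both sides by a test function v and integrate from 0 to 1:
  ∫_0^1 −u''(x) v(x) dx = ∫_0^1 f(x) v(x) dx.
Integrate the LHS by parts once:
  ∫_0^1 −u'' v dx = −[u'(x) v(x)]_0^1 + ∫_0^1 u'(x) v'(x) dx.
Thus ∫_0^1 u'(x) v'(x) dx = ∫_0^1 f(x) v(x) dx + [u'(x) v(x)]_0^1.
Choose V so that boundary terms are either known or forced to vanish.
u has homogeneous Neumann: u'(0) = u'(1) = 0. So [u' v]_0^1 = 0·v(1) − 0·v(0) = 0 for any v; take V = H^1(0, 1).
Weak formulation: find u (satisfying any essential BC) such that ∫_0^1 u'(x) v'(x) dx = ∫_0^1 f v dx for all v ∈ V (homogeneous Neumann, so boundary terms vanish).
Substituting f(x) = 6*cos(π*x), the right-hand side is ∫_0^1 (6*cos(π*x)) v dx.
Compatibility check (pure Neumann): taking v ≡ 1 ∈ V gives 0 = ∫_0^1 f dx + (0) − (0), i.e. ∫_0^1 f dx must equal u'(0) − u'(1) = 0. Indeed ∫_0^1 (6*cos(π*x)) dx = 0, so the data are compatible. The solution is then unique only up to an additive constant (fix it e.g. by requiring ∫_0^1 u dx = 0).


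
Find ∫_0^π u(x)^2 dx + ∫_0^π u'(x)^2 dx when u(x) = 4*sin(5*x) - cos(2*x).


||u||_{H^1(0,π)}^2 = -400/21 + 421*π/2

u'(x) = 2*sin(2*x) + 20*cos(5*x).
Expand u² and (u')² and integrate term by term on (0, π), using: for integers n ≥ 1, ∫_0^π sin²(nx) dx = ∫_0^π cos²(nx) dx = π/2; for n ≠ n', ∫_0^π sin(nx)sin(n'x) dx = ∫_0^π cos(nx)cos(n'x) dx = 0; and by product-to-sum, ∫_0^π sin(nx)cos(n'x) dx = ½∫_0^π [sin((n+n')x) + sin((n−n')x)] dx, which is 0 when n+n' is even and 2n/(n²−n'²) when n+n' is odd (it need not vanish on (0, π)).
  u² squared terms: (-1)²·∫cos(2x)² dx = 1·π/2 = π/2;  (4)²·∫sin(5x)² dx = 16·π/2 = 8*π.
  u² cross terms: 2·(-1)·(4)·∫cos(2x)·sin(5x) dx = -8·(10/21) = -80/21.
  So ∫_0^π u² dx = π/2 + 8*π − 80/21 = -80/21 + 17*π/2.
  (u')² squared terms: (2)²·∫sin(2x)² dx = 4·π/2 = 2*π;  (20)²·∫cos(5x)² dx = 400·π/2 = 200*π.
  (u')² cross terms: 2·(2)·(20)·∫sin(2x)·cos(5x) dx = 80·(-4/21) = -320/21.
  So ∫_0^π (u')² dx = 2*π + 200*π − 320/21 = -320/21 + 202*π.
||u||_{H^1}^2 = (-80/21 + 17*π/2) + (-320/21 + 202*π) = -400/21 + 421*π/2.
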